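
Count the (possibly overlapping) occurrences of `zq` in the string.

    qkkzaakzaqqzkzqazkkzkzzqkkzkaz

Sliding a length-2 window over the 30 characters (29 positions):
  position 14–15: zq
  position 23–24: zq

2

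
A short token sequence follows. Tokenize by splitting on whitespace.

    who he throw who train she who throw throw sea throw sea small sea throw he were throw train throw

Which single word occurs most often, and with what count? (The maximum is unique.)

Unigram frequencies (highest first):
  throw: 7
  who: 3
  sea: 3
  he: 2
  train: 2
  she: 1
  … (2 more, each ≤ 1)

"throw", 7 times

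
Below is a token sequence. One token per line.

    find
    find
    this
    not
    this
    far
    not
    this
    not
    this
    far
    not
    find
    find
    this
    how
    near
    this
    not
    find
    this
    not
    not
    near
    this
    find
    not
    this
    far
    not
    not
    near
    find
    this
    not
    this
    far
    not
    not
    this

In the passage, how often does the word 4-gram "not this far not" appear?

Scanning the 37 overlapping 4-gram windows for "not this far not":
  position 4–7: not this far not
  position 9–12: not this far not
  position 27–30: not this far not
  position 35–38: not this far not

4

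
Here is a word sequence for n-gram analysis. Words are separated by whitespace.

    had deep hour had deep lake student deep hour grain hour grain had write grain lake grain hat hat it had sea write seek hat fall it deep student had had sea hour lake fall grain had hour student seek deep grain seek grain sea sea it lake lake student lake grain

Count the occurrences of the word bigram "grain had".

Scanning the 51 overlapping bigram windows for "grain had":
  position 12–13: grain had
  position 36–37: grain had

2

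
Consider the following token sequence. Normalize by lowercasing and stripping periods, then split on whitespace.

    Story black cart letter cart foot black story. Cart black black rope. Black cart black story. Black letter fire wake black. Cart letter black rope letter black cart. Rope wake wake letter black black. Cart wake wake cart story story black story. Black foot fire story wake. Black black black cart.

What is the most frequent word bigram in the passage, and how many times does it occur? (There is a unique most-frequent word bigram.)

"black cart", 6 times

Bigram frequencies (highest first):
  black cart: 6
  story black: 4
  black black: 4
  black story: 3
  letter black: 3
  cart letter: 2
  … (24 more, each ≤ 2)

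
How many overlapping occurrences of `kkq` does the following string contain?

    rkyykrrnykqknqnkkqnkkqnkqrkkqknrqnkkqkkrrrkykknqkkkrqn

Sliding a length-3 window over the 54 characters (52 positions):
  position 16–18: kkq
  position 20–22: kkq
  position 27–29: kkq
  position 35–37: kkq

4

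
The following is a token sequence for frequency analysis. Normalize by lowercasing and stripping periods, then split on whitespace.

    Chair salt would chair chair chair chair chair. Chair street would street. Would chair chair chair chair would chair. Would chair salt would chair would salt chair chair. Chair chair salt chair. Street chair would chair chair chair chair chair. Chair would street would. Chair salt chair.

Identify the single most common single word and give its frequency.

"chair", 28 times

Unigram frequencies (highest first):
  chair: 28
  would: 10
  salt: 5
  street: 4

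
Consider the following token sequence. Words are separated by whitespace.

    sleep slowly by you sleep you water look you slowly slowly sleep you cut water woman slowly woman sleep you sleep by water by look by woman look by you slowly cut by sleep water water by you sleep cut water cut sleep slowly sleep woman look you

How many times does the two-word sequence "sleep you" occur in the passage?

Scanning the 47 overlapping bigram windows for "sleep you":
  position 5–6: sleep you
  position 12–13: sleep you
  position 19–20: sleep you

3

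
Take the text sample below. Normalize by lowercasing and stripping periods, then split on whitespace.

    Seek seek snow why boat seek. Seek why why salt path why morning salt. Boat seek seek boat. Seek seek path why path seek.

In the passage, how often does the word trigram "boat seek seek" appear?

3

Scanning the 22 overlapping trigram windows for "boat seek seek":
  position 5–7: boat seek seek
  position 15–17: boat seek seek
  position 18–20: boat seek seek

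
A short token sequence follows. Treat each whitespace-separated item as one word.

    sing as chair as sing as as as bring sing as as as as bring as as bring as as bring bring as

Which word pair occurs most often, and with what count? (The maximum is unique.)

"as as", 7 times

Bigram frequencies (highest first):
  as as: 7
  as bring: 4
  sing as: 3
  bring as: 3
  as chair: 1
  chair as: 1
  … (3 more, each ≤ 1)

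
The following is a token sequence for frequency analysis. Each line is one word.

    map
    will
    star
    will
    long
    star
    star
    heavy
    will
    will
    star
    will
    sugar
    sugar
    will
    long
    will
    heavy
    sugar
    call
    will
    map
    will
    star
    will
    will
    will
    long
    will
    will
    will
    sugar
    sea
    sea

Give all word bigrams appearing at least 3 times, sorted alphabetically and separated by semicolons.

star will; will long; will star; will will

Bigram counts meeting the condition (at least 3 times):
  star will: 3
  will long: 3
  will star: 3
  will will: 5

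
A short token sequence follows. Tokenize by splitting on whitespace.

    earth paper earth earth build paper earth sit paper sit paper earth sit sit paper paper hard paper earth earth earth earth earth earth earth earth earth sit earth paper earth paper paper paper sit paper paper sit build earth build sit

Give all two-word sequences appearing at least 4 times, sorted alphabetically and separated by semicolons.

Bigram counts meeting the condition (at least 4 times):
  earth earth: 9
  paper earth: 5
  paper paper: 4
  sit paper: 4

earth earth; paper earth; paper paper; sit paper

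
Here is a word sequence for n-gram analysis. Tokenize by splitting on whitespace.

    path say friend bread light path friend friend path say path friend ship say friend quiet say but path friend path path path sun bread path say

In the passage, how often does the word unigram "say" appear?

Scanning the 27 tokens for "say":
  position 2: say
  position 10: say
  position 14: say
  position 17: say
  position 27: say

5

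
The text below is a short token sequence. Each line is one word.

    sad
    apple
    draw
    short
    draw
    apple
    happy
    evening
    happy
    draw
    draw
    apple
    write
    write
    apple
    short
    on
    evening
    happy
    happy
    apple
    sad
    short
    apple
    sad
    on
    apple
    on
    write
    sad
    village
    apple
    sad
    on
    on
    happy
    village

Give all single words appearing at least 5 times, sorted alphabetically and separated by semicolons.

Unigram counts meeting the condition (at least 5 times):
  apple: 8
  happy: 5
  on: 5
  sad: 5

apple; happy; on; sad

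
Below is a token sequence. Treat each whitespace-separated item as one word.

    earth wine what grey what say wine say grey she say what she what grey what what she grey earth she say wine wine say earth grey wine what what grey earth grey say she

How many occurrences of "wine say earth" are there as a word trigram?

Scanning the 33 overlapping trigram windows for "wine say earth":
  position 24–26: wine say earth

1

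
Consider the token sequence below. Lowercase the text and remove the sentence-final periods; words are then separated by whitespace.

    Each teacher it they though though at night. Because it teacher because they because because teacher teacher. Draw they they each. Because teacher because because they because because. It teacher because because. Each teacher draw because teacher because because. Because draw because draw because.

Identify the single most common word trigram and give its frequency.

Trigram frequencies (highest first):
  teacher because because: 3
  because it teacher: 2
  it teacher because: 2
  because they because: 2
  they because because: 2
  because teacher because: 2
  … (28 more, each ≤ 2)

"teacher because because", 3 times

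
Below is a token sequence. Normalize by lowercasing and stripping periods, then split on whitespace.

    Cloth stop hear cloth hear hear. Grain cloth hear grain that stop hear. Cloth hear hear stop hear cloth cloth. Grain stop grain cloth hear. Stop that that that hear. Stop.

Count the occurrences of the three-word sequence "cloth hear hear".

Scanning the 29 overlapping trigram windows for "cloth hear hear":
  position 4–6: cloth hear hear
  position 14–16: cloth hear hear

2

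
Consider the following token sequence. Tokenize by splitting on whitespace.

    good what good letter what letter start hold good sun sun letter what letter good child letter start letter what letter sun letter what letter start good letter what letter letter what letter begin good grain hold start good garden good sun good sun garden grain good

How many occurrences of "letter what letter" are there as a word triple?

Scanning the 45 overlapping trigram windows for "letter what letter":
  position 4–6: letter what letter
  position 12–14: letter what letter
  position 19–21: letter what letter
  position 23–25: letter what letter
  position 28–30: letter what letter
  position 31–33: letter what letter

6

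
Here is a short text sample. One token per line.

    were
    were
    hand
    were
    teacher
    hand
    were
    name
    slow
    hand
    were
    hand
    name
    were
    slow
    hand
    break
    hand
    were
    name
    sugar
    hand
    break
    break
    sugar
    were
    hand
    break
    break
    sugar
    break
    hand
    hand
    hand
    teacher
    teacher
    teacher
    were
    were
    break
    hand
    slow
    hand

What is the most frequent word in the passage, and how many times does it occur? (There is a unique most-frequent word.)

"hand", 13 times

Unigram frequencies (highest first):
  hand: 13
  were: 10
  break: 7
  teacher: 4
  name: 3
  slow: 3
  … (1 more, each ≤ 3)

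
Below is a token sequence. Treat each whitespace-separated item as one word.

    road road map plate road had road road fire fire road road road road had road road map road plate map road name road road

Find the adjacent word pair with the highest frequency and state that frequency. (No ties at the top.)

Bigram frequencies (highest first):
  road road: 7
  road map: 2
  road had: 2
  had road: 2
  map road: 2
  map plate: 1
  … (8 more, each ≤ 1)

"road road", 7 times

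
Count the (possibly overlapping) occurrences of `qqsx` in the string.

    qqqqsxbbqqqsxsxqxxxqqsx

Sliding a length-4 window over the 23 characters (20 positions):
  position 3–6: qqsx
  position 10–13: qqsx
  position 20–23: qqsx

3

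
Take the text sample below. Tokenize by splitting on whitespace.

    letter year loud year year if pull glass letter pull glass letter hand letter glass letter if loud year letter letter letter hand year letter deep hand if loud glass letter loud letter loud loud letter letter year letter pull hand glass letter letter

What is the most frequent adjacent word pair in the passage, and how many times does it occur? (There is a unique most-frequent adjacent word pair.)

Bigram frequencies (highest first):
  glass letter: 5
  letter letter: 4
  year letter: 3
  letter year: 2
  loud year: 2
  pull glass: 2
  … (20 more, each ≤ 2)

"glass letter", 5 times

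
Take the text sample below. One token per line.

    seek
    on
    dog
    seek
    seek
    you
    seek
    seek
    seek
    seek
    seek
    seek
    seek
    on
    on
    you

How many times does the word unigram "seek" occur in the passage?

10

Scanning the 16 tokens for "seek":
  position 1: seek
  position 4: seek
  position 5: seek
  position 7: seek
  position 8: seek
  position 9: seek
  position 10: seek
  position 11: seek
  position 12: seek
  position 13: seek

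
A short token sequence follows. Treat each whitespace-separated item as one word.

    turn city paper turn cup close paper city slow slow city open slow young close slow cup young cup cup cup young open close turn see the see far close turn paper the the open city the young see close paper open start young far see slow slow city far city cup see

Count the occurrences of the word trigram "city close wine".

0

Scanning the 51 overlapping trigram windows for "city close wine":
  (none found)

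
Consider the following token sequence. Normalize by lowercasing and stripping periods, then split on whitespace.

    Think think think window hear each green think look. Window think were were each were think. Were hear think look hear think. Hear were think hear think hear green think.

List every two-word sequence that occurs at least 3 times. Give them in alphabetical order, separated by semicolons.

Bigram counts meeting the condition (at least 3 times):
  hear think: 3
  think hear: 3

hear think; think hear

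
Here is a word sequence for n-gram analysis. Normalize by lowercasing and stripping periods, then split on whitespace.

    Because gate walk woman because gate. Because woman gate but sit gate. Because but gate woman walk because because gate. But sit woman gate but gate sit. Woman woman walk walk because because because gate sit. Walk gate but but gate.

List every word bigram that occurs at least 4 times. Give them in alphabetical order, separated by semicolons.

because gate; gate but

Bigram counts meeting the condition (at least 4 times):
  because gate: 4
  gate but: 4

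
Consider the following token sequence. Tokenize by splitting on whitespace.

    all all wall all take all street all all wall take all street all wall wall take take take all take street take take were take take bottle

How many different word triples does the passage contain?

28 tokens → 26 trigram windows in total.
Repeated trigrams (each contributes count−1 duplicates):
  all all wall: 2
  all street all: 2
  take all street: 2
3 duplicate windows → 26 − 3 = 23 distinct.

23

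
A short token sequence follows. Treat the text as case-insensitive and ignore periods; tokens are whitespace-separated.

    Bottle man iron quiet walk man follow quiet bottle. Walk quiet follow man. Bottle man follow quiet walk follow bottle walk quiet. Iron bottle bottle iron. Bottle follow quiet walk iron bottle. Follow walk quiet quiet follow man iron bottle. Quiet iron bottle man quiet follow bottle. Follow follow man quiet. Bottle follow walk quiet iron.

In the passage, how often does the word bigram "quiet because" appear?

0

Scanning the 55 overlapping bigram windows for "quiet because":
  (none found)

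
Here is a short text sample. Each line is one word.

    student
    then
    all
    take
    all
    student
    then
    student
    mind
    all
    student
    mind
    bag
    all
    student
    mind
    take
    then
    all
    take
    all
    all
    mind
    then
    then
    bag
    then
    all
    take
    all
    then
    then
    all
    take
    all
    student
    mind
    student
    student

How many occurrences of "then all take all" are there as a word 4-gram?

4

Scanning the 36 overlapping 4-gram windows for "then all take all":
  position 2–5: then all take all
  position 18–21: then all take all
  position 27–30: then all take all
  position 32–35: then all take all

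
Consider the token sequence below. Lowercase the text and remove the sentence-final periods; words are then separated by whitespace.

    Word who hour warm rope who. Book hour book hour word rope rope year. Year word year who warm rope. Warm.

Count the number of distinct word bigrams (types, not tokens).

21 tokens → 20 bigram windows in total.
Repeated bigrams (each contributes count−1 duplicates):
  book hour: 2
  warm rope: 2
2 duplicate windows → 20 − 2 = 18 distinct.

18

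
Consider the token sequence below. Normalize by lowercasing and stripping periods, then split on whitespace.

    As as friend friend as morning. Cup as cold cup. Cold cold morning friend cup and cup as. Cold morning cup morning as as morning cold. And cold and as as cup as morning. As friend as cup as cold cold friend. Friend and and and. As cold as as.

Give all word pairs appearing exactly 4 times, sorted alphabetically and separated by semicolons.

as as; as cold; cup as

Bigram counts meeting the condition (exactly 4 times):
  as as: 4
  as cold: 4
  cup as: 4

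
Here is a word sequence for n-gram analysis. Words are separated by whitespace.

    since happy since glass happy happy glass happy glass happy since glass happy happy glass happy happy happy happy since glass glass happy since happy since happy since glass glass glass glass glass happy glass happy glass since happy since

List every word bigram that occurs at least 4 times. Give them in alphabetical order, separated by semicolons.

Bigram counts meeting the condition (at least 4 times):
  glass glass: 5
  glass happy: 8
  happy glass: 5
  happy happy: 5
  happy since: 7
  since glass: 4
  since happy: 4

glass glass; glass happy; happy glass; happy happy; happy since; since glass; since happy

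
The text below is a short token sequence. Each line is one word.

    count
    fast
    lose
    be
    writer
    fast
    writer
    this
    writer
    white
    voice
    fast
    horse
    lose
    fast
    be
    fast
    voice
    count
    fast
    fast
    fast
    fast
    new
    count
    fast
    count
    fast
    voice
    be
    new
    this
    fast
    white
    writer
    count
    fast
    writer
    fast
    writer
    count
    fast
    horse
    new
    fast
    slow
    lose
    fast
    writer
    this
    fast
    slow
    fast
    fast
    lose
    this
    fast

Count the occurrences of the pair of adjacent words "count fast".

6

Scanning the 56 overlapping bigram windows for "count fast":
  position 1–2: count fast
  position 19–20: count fast
  position 25–26: count fast
  position 27–28: count fast
  position 36–37: count fast
  position 41–42: count fast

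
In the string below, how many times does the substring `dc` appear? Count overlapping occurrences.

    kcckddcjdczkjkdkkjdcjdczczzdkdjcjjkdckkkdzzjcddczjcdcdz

7

Sliding a length-2 window over the 55 characters (54 positions):
  position 6–7: dc
  position 9–10: dc
  position 19–20: dc
  position 22–23: dc
  position 36–37: dc
  position 47–48: dc
  position 52–53: dc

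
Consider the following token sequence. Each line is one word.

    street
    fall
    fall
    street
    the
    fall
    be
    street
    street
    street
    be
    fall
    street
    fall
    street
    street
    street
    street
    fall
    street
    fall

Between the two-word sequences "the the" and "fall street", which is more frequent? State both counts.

"the the": 0 occurrences
"fall street": 4 occurrences

"fall street" (4 vs 0)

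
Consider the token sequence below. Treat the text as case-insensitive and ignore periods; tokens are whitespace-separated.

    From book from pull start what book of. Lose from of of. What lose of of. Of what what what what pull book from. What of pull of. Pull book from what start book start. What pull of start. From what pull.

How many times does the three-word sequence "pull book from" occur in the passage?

2

Scanning the 40 overlapping trigram windows for "pull book from":
  position 22–24: pull book from
  position 29–31: pull book from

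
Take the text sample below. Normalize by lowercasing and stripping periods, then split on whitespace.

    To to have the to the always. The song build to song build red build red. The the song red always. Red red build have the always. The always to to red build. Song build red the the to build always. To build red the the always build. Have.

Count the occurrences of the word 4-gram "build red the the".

3

Scanning the 46 overlapping 4-gram windows for "build red the the":
  position 15–18: build red the the
  position 35–38: build red the the
  position 43–46: build red the the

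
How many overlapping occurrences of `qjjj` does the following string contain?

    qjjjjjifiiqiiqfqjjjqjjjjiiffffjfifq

3

Sliding a length-4 window over the 35 characters (32 positions):
  position 1–4: qjjj
  position 16–19: qjjj
  position 20–23: qjjj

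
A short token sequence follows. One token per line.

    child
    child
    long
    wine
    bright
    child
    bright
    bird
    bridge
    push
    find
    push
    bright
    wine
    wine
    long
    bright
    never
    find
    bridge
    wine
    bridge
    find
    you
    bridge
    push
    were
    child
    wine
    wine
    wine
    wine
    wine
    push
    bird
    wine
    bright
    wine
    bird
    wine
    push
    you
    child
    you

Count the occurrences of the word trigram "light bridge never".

0

Scanning the 42 overlapping trigram windows for "light bridge never":
  (none found)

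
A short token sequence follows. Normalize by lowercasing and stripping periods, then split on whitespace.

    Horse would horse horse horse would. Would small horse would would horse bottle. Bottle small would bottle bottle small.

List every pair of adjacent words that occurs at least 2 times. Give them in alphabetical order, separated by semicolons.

Bigram counts meeting the condition (at least 2 times):
  bottle bottle: 2
  bottle small: 2
  horse horse: 2
  horse would: 3
  would horse: 2
  would would: 2

bottle bottle; bottle small; horse horse; horse would; would horse; would would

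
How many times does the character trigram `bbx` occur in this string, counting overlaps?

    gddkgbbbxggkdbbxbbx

3

Sliding a length-3 window over the 19 characters (17 positions):
  position 7–9: bbx
  position 14–16: bbx
  position 17–19: bbx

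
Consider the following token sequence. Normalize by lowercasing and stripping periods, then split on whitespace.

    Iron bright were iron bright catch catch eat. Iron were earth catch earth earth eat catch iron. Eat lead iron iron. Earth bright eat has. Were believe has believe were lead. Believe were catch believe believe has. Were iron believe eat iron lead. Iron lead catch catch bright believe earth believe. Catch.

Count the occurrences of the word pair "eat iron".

Scanning the 51 overlapping bigram windows for "eat iron":
  position 8–9: eat iron
  position 41–42: eat iron

2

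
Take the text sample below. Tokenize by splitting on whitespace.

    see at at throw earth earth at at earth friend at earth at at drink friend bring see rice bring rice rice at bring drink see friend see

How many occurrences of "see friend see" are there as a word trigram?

1

Scanning the 26 overlapping trigram windows for "see friend see":
  position 26–28: see friend see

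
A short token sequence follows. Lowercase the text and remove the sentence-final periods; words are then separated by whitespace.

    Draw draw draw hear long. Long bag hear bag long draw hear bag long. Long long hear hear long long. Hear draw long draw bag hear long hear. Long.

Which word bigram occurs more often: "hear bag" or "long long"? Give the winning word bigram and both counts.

"hear bag": 2 occurrences
"long long": 4 occurrences

"long long" (4 vs 2)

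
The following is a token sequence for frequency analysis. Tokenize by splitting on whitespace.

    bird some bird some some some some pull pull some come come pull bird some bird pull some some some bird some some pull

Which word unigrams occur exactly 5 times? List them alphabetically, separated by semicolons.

bird; pull

Unigram counts meeting the condition (exactly 5 times):
  bird: 5
  pull: 5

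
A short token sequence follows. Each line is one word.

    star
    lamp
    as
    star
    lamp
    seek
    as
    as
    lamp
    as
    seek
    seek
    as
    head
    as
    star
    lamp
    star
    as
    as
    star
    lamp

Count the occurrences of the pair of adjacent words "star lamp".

Scanning the 21 overlapping bigram windows for "star lamp":
  position 1–2: star lamp
  position 4–5: star lamp
  position 16–17: star lamp
  position 21–22: star lamp

4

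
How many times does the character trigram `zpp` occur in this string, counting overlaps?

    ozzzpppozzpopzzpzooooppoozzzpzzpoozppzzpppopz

3

Sliding a length-3 window over the 45 characters (43 positions):
  position 4–6: zpp
  position 35–37: zpp
  position 39–41: zpp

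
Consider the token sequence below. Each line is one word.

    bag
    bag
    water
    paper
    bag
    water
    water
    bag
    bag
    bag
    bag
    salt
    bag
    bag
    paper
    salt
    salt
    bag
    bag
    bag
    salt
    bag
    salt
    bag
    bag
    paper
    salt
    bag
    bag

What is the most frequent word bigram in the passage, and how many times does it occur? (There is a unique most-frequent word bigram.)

Bigram frequencies (highest first):
  bag bag: 9
  salt bag: 5
  bag salt: 3
  bag water: 2
  bag paper: 2
  paper salt: 2
  … (5 more, each ≤ 1)

"bag bag", 9 times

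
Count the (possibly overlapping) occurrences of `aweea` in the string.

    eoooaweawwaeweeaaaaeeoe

0

Sliding a length-5 window over the 23 characters (19 positions):
  (no match at any position)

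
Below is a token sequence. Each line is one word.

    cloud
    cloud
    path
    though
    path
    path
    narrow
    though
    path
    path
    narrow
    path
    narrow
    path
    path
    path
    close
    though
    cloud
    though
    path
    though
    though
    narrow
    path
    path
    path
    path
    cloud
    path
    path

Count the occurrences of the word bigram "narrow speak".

0

Scanning the 30 overlapping bigram windows for "narrow speak":
  (none found)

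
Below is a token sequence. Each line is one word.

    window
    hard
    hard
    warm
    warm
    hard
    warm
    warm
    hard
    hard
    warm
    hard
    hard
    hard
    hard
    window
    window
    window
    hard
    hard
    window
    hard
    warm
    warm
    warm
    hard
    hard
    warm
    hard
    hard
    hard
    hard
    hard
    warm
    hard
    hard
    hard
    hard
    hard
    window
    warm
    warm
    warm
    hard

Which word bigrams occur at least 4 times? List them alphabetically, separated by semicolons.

Bigram counts meeting the condition (at least 4 times):
  hard hard: 15
  hard warm: 6
  warm hard: 7
  warm warm: 6

hard hard; hard warm; warm hard; warm warm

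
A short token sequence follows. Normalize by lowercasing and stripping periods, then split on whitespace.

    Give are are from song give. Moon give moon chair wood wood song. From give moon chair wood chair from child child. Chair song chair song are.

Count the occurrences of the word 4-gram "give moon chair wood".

Scanning the 24 overlapping 4-gram windows for "give moon chair wood":
  position 8–11: give moon chair wood
  position 15–18: give moon chair wood

2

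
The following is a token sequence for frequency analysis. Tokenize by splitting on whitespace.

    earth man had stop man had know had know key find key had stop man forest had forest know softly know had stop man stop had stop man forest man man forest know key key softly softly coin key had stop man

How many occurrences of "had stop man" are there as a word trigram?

5

Scanning the 40 overlapping trigram windows for "had stop man":
  position 3–5: had stop man
  position 13–15: had stop man
  position 22–24: had stop man
  position 26–28: had stop man
  position 40–42: had stop man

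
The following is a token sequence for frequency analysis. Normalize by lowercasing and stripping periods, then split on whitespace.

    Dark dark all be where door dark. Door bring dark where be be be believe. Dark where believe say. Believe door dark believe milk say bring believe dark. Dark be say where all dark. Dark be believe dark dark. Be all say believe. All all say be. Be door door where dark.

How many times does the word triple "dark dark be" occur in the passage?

3

Scanning the 50 overlapping trigram windows for "dark dark be":
  position 28–30: dark dark be
  position 34–36: dark dark be
  position 38–40: dark dark be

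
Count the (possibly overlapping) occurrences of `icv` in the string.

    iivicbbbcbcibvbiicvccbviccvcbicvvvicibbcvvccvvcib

Sliding a length-3 window over the 49 characters (47 positions):
  position 17–19: icv
  position 30–32: icv

2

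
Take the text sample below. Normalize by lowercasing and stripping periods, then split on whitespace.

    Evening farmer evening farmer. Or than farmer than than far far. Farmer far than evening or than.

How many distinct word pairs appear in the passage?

17 tokens → 16 bigram windows in total.
Repeated bigrams (each contributes count−1 duplicates):
  evening farmer: 2
  or than: 2
2 duplicate windows → 16 − 2 = 14 distinct.

14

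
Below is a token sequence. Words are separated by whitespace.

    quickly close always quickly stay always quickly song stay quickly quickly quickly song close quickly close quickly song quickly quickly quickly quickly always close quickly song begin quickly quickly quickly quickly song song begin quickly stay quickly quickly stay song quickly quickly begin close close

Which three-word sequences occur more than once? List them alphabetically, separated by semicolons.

Trigram counts meeting the condition (more than once):
  close quickly song: 2
  quickly quickly quickly: 5
  quickly quickly song: 2
  song begin quickly: 2
  song quickly quickly: 2
  stay quickly quickly: 2

close quickly song; quickly quickly quickly; quickly quickly song; song begin quickly; song quickly quickly; stay quickly quickly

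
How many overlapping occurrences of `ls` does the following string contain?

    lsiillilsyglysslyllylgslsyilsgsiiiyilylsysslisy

5

Sliding a length-2 window over the 47 characters (46 positions):
  position 1–2: ls
  position 8–9: ls
  position 24–25: ls
  position 28–29: ls
  position 39–40: ls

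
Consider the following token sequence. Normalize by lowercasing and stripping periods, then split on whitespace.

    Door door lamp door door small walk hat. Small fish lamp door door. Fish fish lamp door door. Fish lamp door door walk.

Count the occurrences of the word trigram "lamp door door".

Scanning the 21 overlapping trigram windows for "lamp door door":
  position 3–5: lamp door door
  position 11–13: lamp door door
  position 16–18: lamp door door
  position 20–22: lamp door door

4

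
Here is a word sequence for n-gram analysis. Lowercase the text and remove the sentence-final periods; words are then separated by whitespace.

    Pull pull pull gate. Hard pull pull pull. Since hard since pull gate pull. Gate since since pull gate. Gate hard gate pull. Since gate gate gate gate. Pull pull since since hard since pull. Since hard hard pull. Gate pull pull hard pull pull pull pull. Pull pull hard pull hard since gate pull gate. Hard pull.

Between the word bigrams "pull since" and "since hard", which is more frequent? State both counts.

"pull since" (4 vs 3)

"pull since": 4 occurrences
"since hard": 3 occurrences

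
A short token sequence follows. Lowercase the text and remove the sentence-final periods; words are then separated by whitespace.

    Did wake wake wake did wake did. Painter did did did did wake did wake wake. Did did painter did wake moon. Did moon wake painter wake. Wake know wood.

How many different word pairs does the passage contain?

14

30 tokens → 29 bigram windows in total.
Repeated bigrams (each contributes count−1 duplicates):
  did wake: 5
  did did: 4
  wake did: 4
  wake wake: 4
  did painter: 2
  painter did: 2
15 duplicate windows → 29 − 15 = 14 distinct.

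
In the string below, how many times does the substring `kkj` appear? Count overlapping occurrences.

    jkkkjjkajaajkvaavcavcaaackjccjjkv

1

Sliding a length-3 window over the 33 characters (31 positions):
  position 3–5: kkj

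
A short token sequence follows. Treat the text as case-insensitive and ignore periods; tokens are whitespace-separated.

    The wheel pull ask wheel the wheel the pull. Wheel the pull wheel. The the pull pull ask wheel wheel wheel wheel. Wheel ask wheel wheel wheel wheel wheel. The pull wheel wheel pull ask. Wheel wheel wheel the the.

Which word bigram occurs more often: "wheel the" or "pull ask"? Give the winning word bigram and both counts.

"wheel the" (6 vs 3)

"wheel the": 6 occurrences
"pull ask": 3 occurrences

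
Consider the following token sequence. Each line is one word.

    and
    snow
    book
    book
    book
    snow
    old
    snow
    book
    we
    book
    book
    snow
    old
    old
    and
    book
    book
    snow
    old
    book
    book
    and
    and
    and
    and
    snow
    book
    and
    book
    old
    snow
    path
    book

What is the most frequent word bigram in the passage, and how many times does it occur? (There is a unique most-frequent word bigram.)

"book book", 5 times

Bigram frequencies (highest first):
  book book: 5
  snow book: 3
  book snow: 3
  snow old: 3
  and and: 3
  and snow: 2
  … (11 more, each ≤ 2)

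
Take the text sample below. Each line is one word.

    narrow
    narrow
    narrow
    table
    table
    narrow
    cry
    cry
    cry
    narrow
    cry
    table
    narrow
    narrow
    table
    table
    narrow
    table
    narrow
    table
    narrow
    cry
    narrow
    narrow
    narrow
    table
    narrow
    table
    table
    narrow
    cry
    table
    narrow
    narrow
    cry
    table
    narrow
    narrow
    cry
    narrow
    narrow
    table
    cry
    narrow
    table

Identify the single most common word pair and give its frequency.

"table narrow", 9 times

Bigram frequencies (highest first):
  table narrow: 9
  narrow narrow: 8
  narrow table: 8
  narrow cry: 6
  cry narrow: 4
  table table: 3
  … (3 more, each ≤ 3)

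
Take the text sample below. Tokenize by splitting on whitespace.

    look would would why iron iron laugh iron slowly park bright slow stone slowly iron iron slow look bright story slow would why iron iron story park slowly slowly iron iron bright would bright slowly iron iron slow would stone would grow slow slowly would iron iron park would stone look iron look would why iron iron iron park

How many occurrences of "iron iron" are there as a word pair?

Scanning the 58 overlapping bigram windows for "iron iron":
  position 5–6: iron iron
  position 15–16: iron iron
  position 24–25: iron iron
  position 30–31: iron iron
  position 36–37: iron iron
  position 46–47: iron iron
  position 56–57: iron iron
  position 57–58: iron iron

8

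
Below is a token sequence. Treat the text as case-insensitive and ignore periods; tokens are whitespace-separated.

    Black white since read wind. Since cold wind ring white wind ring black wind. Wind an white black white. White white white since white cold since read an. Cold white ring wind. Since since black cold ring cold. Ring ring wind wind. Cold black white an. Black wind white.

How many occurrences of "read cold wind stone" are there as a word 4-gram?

0

Scanning the 46 overlapping 4-gram windows for "read cold wind stone":
  (none found)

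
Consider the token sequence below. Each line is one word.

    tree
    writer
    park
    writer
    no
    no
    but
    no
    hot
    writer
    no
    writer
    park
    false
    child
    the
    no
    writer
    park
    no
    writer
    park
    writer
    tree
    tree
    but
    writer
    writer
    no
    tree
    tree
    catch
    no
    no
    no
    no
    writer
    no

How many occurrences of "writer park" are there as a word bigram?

4

Scanning the 37 overlapping bigram windows for "writer park":
  position 2–3: writer park
  position 12–13: writer park
  position 18–19: writer park
  position 21–22: writer park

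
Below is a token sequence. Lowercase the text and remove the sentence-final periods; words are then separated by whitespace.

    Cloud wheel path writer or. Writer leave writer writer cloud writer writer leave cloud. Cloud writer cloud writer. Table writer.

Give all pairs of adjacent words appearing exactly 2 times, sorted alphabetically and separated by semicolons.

Bigram counts meeting the condition (exactly 2 times):
  writer cloud: 2
  writer leave: 2
  writer writer: 2

writer cloud; writer leave; writer writer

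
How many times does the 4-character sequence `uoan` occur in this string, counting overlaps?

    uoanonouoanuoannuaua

3

Sliding a length-4 window over the 20 characters (17 positions):
  position 1–4: uoan
  position 8–11: uoan
  position 12–15: uoan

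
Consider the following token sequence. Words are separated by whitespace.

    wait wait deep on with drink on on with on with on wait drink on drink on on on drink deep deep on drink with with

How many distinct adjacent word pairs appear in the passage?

26 tokens → 25 bigram windows in total.
Repeated bigrams (each contributes count−1 duplicates):
  drink on: 3
  on drink: 3
  on on: 3
  on with: 3
  deep on: 2
  with on: 2
10 duplicate windows → 25 − 10 = 15 distinct.

15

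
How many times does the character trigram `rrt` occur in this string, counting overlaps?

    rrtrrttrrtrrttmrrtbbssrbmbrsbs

5

Sliding a length-3 window over the 30 characters (28 positions):
  position 1–3: rrt
  position 4–6: rrt
  position 8–10: rrt
  position 11–13: rrt
  position 16–18: rrt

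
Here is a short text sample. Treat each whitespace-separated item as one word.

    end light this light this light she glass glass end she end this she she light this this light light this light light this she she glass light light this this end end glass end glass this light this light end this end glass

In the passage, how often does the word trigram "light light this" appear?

Scanning the 42 overlapping trigram windows for "light light this":
  position 19–21: light light this
  position 22–24: light light this
  position 28–30: light light this

3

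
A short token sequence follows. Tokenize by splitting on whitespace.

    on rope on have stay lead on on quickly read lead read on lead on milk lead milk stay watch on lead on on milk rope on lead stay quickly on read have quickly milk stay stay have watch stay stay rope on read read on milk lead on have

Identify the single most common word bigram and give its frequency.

Bigram frequencies (highest first):
  lead on: 4
  rope on: 3
  on lead: 3
  on milk: 3
  on have: 2
  on on: 2
  … (27 more, each ≤ 2)

"lead on", 4 times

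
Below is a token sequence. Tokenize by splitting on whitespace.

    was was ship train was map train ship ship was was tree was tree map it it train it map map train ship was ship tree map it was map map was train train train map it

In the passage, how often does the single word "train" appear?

7

Scanning the 37 tokens for "train":
  position 4: train
  position 7: train
  position 18: train
  position 22: train
  position 33: train
  position 34: train
  position 35: train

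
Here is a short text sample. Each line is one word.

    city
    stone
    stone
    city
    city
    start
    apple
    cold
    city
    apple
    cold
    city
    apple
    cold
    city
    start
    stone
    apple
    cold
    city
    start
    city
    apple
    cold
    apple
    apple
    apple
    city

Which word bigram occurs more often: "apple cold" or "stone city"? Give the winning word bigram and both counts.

"apple cold": 5 occurrences
"stone city": 1 occurrence

"apple cold" (5 vs 1)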